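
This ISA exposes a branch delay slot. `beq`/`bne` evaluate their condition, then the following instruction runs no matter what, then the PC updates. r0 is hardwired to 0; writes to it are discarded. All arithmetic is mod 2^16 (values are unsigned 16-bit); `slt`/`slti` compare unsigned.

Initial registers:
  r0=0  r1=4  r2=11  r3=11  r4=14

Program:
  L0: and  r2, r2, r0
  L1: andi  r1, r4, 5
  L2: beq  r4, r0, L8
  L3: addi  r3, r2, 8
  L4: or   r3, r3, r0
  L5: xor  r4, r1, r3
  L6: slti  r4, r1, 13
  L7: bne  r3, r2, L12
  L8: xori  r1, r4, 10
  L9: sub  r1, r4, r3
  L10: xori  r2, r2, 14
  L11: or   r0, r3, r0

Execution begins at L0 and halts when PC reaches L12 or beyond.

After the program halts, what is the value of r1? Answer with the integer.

#0 and  r2, r2, r0 ; 0/4/0/11/14
#1 andi  r1, r4, 5 ; 0/4/0/11/14
#2 beq  r4, r0, L8 ; 0/4/0/11/14 ; →fallthru
#3 addi  r3, r2, 8 ; 0/4/0/8/14
#4 or   r3, r3, r0 ; 0/4/0/8/14
#5 xor  r4, r1, r3 ; 0/4/0/8/12
#6 slti  r4, r1, 13 ; 0/4/0/8/1
#7 bne  r3, r2, L12 ; 0/4/0/8/1 ; →target
#8 xori  r1, r4, 10 ; 0/11/0/8/1

11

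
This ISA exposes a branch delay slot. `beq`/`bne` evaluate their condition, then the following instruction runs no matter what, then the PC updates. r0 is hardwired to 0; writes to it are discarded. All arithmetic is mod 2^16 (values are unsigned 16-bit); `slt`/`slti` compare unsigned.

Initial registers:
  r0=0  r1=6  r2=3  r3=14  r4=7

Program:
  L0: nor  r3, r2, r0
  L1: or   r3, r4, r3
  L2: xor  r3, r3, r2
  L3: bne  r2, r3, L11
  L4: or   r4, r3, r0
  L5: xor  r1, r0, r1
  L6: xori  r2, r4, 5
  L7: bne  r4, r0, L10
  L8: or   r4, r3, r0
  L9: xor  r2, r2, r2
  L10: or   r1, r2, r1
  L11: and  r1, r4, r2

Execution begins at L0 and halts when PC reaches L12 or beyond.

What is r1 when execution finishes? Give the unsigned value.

0

[0] nor  r3, r2, r0  →  {r0:0, r1:6, r2:3, r3:65532, r4:7}
[1] or   r3, r4, r3  →  {r0:0, r1:6, r2:3, r3:65535, r4:7}
[2] xor  r3, r3, r2  →  {r0:0, r1:6, r2:3, r3:65532, r4:7}
[3] bne  r2, r3, L11  →  {r0:0, r1:6, r2:3, r3:65532, r4:7}  ⟨branch taken⟩
[4] or   r4, r3, r0  →  {r0:0, r1:6, r2:3, r3:65532, r4:65532}
[11] and  r1, r4, r2  →  {r0:0, r1:0, r2:3, r3:65532, r4:65532}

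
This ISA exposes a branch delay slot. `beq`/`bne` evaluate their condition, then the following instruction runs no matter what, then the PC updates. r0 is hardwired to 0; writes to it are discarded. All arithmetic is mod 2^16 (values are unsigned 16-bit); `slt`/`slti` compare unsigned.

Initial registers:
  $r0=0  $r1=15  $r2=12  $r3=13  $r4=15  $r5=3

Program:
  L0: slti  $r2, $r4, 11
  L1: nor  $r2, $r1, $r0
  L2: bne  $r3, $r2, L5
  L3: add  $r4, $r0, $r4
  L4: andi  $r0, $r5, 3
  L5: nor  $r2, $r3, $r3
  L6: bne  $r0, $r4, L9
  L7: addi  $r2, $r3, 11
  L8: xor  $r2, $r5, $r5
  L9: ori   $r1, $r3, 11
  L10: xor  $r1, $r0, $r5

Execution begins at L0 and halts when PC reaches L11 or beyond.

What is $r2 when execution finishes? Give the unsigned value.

  step pc=0: slti  $r2, $r4, 11  regs=(0,15,0,13,15,3)
  step pc=1: nor  $r2, $r1, $r0  regs=(0,15,65520,13,15,3)
  step pc=2: bne  $r3, $r2, L5  cond=T  regs=(0,15,65520,13,15,3)
  step pc=3: add  $r4, $r0, $r4  regs=(0,15,65520,13,15,3)
  step pc=5: nor  $r2, $r3, $r3  regs=(0,15,65522,13,15,3)
  step pc=6: bne  $r0, $r4, L9  cond=T  regs=(0,15,65522,13,15,3)
  step pc=7: addi  $r2, $r3, 11  regs=(0,15,24,13,15,3)
  step pc=9: ori   $r1, $r3, 11  regs=(0,15,24,13,15,3)
  step pc=10: xor  $r1, $r0, $r5  regs=(0,3,24,13,15,3)

24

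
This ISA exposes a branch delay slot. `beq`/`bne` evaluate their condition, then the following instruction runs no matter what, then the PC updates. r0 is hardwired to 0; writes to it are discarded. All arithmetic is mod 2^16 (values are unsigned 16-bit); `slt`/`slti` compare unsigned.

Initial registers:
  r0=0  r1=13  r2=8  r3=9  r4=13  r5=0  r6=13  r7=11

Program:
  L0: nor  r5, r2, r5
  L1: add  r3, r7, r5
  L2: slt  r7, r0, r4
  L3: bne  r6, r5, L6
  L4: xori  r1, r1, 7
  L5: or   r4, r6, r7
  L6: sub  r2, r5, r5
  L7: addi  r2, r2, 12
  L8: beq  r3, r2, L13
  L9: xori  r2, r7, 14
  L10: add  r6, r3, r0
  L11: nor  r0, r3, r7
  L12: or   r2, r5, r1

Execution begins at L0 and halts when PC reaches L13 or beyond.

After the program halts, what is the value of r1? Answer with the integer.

10

[0] nor  r5, r2, r5  →  {r0:0, r1:13, r2:8, r3:9, r4:13, r5:65527, r6:13, r7:11}
[1] add  r3, r7, r5  →  {r0:0, r1:13, r2:8, r3:2, r4:13, r5:65527, r6:13, r7:11}
[2] slt  r7, r0, r4  →  {r0:0, r1:13, r2:8, r3:2, r4:13, r5:65527, r6:13, r7:1}
[3] bne  r6, r5, L6  →  {r0:0, r1:13, r2:8, r3:2, r4:13, r5:65527, r6:13, r7:1}  ⟨branch taken⟩
[4] xori  r1, r1, 7  →  {r0:0, r1:10, r2:8, r3:2, r4:13, r5:65527, r6:13, r7:1}
[6] sub  r2, r5, r5  →  {r0:0, r1:10, r2:0, r3:2, r4:13, r5:65527, r6:13, r7:1}
[7] addi  r2, r2, 12  →  {r0:0, r1:10, r2:12, r3:2, r4:13, r5:65527, r6:13, r7:1}
[8] beq  r3, r2, L13  →  {r0:0, r1:10, r2:12, r3:2, r4:13, r5:65527, r6:13, r7:1}  ⟨branch fallthrough⟩
[9] xori  r2, r7, 14  →  {r0:0, r1:10, r2:15, r3:2, r4:13, r5:65527, r6:13, r7:1}
[10] add  r6, r3, r0  →  {r0:0, r1:10, r2:15, r3:2, r4:13, r5:65527, r6:2, r7:1}
[11] nor  r0, r3, r7  →  {r0:0, r1:10, r2:15, r3:2, r4:13, r5:65527, r6:2, r7:1}
[12] or   r2, r5, r1  →  {r0:0, r1:10, r2:65535, r3:2, r4:13, r5:65527, r6:2, r7:1}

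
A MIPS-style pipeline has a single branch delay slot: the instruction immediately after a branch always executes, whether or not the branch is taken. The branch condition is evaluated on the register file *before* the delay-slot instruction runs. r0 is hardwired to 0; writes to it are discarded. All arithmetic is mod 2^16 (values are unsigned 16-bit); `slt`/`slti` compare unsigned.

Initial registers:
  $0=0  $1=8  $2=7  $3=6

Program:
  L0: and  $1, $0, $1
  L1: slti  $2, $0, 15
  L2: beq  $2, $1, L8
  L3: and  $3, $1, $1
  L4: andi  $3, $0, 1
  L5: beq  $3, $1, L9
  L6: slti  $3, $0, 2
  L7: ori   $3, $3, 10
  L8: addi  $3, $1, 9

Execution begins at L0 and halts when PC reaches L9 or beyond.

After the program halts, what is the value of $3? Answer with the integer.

PC=0  and  $1, $0, $1        | $0=0 $1=0 $2=7 $3=6
PC=1  slti  $2, $0, 15       | $0=0 $1=0 $2=1 $3=6
PC=2  beq  $2, $1, L8        | $0=0 $1=0 $2=1 $3=6  [not taken]
PC=3  and  $3, $1, $1        | $0=0 $1=0 $2=1 $3=0
PC=4  andi  $3, $0, 1        | $0=0 $1=0 $2=1 $3=0
PC=5  beq  $3, $1, L9        | $0=0 $1=0 $2=1 $3=0  [TAKEN]
PC=6  slti  $3, $0, 2        | $0=0 $1=0 $2=1 $3=1

1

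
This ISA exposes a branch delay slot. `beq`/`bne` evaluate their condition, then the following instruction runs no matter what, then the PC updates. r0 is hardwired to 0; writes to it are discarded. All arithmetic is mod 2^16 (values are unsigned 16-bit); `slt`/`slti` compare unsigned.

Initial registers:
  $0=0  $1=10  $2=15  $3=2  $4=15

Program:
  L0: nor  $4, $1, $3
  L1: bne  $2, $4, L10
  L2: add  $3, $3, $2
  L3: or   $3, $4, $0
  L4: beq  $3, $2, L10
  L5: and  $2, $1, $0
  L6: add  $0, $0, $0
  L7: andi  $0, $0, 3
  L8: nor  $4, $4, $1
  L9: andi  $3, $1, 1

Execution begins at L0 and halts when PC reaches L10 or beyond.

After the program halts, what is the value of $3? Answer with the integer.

17

PC=0  nor  $4, $1, $3        | $0=0 $1=10 $2=15 $3=2 $4=65525
PC=1  bne  $2, $4, L10       | $0=0 $1=10 $2=15 $3=2 $4=65525  [TAKEN]
PC=2  add  $3, $3, $2        | $0=0 $1=10 $2=15 $3=17 $4=65525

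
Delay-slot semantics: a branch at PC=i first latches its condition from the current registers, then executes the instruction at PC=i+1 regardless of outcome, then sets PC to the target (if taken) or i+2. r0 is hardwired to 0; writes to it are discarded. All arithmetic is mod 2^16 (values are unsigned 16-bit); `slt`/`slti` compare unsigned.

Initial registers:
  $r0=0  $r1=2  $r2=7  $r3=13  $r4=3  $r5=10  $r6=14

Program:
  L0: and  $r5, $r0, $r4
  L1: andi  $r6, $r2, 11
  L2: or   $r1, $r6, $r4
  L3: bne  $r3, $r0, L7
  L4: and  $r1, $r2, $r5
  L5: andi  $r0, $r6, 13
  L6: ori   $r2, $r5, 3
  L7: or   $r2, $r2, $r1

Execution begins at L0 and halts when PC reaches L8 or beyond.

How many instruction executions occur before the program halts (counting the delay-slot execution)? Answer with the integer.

6

#0 and  $r5, $r0, $r4 ; 0/2/7/13/3/0/14
#1 andi  $r6, $r2, 11 ; 0/2/7/13/3/0/3
#2 or   $r1, $r6, $r4 ; 0/3/7/13/3/0/3
#3 bne  $r3, $r0, L7 ; 0/3/7/13/3/0/3 ; →target
#4 and  $r1, $r2, $r5 ; 0/0/7/13/3/0/3
#7 or   $r2, $r2, $r1 ; 0/0/7/13/3/0/3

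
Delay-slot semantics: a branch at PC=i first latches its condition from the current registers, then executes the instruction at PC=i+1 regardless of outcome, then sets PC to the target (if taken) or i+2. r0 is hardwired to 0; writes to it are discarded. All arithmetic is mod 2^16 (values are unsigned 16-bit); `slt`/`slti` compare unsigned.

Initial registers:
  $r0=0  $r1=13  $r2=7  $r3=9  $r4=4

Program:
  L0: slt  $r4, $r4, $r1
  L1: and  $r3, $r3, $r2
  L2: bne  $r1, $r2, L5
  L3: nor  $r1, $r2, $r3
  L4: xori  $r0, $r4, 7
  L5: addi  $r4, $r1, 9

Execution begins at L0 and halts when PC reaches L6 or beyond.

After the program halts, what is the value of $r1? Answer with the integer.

65528

#0 slt  $r4, $r4, $r1 ; 0/13/7/9/1
#1 and  $r3, $r3, $r2 ; 0/13/7/1/1
#2 bne  $r1, $r2, L5 ; 0/13/7/1/1 ; →target
#3 nor  $r1, $r2, $r3 ; 0/65528/7/1/1
#5 addi  $r4, $r1, 9 ; 0/65528/7/1/1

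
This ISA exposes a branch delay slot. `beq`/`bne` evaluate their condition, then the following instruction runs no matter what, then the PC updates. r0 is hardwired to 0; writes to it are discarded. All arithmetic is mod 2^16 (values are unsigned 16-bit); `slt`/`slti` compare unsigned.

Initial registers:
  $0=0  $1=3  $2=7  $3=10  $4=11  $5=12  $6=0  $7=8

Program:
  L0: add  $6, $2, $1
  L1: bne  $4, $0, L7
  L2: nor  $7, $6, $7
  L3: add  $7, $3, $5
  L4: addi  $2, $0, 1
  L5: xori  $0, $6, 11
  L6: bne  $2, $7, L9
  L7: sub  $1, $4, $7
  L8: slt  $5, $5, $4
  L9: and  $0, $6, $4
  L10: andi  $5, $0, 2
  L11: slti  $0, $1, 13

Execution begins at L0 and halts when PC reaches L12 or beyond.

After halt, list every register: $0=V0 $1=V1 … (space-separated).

$0=0 $1=22 $2=7 $3=10 $4=11 $5=0 $6=10 $7=65525

PC=0  add  $6, $2, $1        | $0=0 $1=3 $2=7 $3=10 $4=11 $5=12 $6=10 $7=8
PC=1  bne  $4, $0, L7        | $0=0 $1=3 $2=7 $3=10 $4=11 $5=12 $6=10 $7=8  [TAKEN]
PC=2  nor  $7, $6, $7        | $0=0 $1=3 $2=7 $3=10 $4=11 $5=12 $6=10 $7=65525
PC=7  sub  $1, $4, $7        | $0=0 $1=22 $2=7 $3=10 $4=11 $5=12 $6=10 $7=65525
PC=8  slt  $5, $5, $4        | $0=0 $1=22 $2=7 $3=10 $4=11 $5=0 $6=10 $7=65525
PC=9  and  $0, $6, $4        | $0=0 $1=22 $2=7 $3=10 $4=11 $5=0 $6=10 $7=65525
PC=10 andi  $5, $0, 2        | $0=0 $1=22 $2=7 $3=10 $4=11 $5=0 $6=10 $7=65525
PC=11 slti  $0, $1, 13       | $0=0 $1=22 $2=7 $3=10 $4=11 $5=0 $6=10 $7=65525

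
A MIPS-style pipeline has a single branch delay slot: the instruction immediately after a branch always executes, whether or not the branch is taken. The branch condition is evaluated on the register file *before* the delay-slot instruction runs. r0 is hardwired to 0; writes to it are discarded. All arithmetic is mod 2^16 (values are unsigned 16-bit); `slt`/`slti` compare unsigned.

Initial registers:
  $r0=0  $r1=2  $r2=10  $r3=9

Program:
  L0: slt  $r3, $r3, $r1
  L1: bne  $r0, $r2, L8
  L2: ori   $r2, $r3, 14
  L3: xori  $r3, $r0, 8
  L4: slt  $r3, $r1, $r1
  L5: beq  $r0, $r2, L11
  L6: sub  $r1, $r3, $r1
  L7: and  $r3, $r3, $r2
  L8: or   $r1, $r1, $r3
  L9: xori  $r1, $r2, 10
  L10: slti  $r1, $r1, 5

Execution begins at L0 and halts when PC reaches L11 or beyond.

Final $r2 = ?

14

#0 slt  $r3, $r3, $r1 ; 0/2/10/0
#1 bne  $r0, $r2, L8 ; 0/2/10/0 ; →target
#2 ori   $r2, $r3, 14 ; 0/2/14/0
#8 or   $r1, $r1, $r3 ; 0/2/14/0
#9 xori  $r1, $r2, 10 ; 0/4/14/0
#10 slti  $r1, $r1, 5 ; 0/1/14/0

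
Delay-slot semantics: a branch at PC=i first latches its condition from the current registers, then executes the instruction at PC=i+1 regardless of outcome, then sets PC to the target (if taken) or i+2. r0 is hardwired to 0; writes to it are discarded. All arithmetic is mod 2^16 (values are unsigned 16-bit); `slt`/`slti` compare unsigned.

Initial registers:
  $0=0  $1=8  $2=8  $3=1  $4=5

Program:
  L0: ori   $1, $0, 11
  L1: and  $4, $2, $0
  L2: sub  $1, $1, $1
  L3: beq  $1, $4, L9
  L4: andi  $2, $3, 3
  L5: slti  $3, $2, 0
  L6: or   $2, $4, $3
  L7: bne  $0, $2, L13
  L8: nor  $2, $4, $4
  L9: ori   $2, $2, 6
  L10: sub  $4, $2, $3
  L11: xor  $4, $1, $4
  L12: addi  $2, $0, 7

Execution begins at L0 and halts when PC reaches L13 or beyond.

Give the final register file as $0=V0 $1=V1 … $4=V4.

$0=0 $1=0 $2=7 $3=1 $4=6

#0 ori   $1, $0, 11 ; 0/11/8/1/5
#1 and  $4, $2, $0 ; 0/11/8/1/0
#2 sub  $1, $1, $1 ; 0/0/8/1/0
#3 beq  $1, $4, L9 ; 0/0/8/1/0 ; →target
#4 andi  $2, $3, 3 ; 0/0/1/1/0
#9 ori   $2, $2, 6 ; 0/0/7/1/0
#10 sub  $4, $2, $3 ; 0/0/7/1/6
#11 xor  $4, $1, $4 ; 0/0/7/1/6
#12 addi  $2, $0, 7 ; 0/0/7/1/6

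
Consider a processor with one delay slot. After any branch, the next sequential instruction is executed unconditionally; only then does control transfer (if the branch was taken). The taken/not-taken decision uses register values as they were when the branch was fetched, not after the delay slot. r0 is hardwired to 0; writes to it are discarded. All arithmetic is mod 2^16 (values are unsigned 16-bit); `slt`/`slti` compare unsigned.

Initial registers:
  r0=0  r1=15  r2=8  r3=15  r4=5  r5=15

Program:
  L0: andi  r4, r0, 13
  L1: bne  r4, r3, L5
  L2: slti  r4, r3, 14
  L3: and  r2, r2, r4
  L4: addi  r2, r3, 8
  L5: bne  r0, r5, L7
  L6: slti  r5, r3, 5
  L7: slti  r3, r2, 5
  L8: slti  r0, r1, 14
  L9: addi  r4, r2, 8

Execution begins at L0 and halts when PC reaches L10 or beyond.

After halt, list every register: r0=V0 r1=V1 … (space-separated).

  step pc=0: andi  r4, r0, 13  regs=(0,15,8,15,0,15)
  step pc=1: bne  r4, r3, L5  cond=T  regs=(0,15,8,15,0,15)
  step pc=2: slti  r4, r3, 14  regs=(0,15,8,15,0,15)
  step pc=5: bne  r0, r5, L7  cond=T  regs=(0,15,8,15,0,15)
  step pc=6: slti  r5, r3, 5  regs=(0,15,8,15,0,0)
  step pc=7: slti  r3, r2, 5  regs=(0,15,8,0,0,0)
  step pc=8: slti  r0, r1, 14  regs=(0,15,8,0,0,0)
  step pc=9: addi  r4, r2, 8  regs=(0,15,8,0,16,0)

r0=0 r1=15 r2=8 r3=0 r4=16 r5=0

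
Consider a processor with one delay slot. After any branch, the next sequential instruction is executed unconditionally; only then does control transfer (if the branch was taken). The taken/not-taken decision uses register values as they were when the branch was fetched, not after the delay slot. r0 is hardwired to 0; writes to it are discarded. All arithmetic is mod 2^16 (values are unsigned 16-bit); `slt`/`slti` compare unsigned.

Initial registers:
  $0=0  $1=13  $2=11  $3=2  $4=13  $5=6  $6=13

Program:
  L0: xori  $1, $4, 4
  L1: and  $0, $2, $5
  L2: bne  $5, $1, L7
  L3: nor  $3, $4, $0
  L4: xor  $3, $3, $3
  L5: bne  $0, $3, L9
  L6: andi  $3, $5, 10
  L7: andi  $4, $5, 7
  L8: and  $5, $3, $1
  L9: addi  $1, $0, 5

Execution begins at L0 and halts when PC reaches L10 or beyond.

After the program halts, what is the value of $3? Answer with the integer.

65522

PC=0  xori  $1, $4, 4        | $0=0 $1=9 $2=11 $3=2 $4=13 $5=6 $6=13
PC=1  and  $0, $2, $5        | $0=0 $1=9 $2=11 $3=2 $4=13 $5=6 $6=13
PC=2  bne  $5, $1, L7        | $0=0 $1=9 $2=11 $3=2 $4=13 $5=6 $6=13  [TAKEN]
PC=3  nor  $3, $4, $0        | $0=0 $1=9 $2=11 $3=65522 $4=13 $5=6 $6=13
PC=7  andi  $4, $5, 7        | $0=0 $1=9 $2=11 $3=65522 $4=6 $5=6 $6=13
PC=8  and  $5, $3, $1        | $0=0 $1=9 $2=11 $3=65522 $4=6 $5=0 $6=13
PC=9  addi  $1, $0, 5        | $0=0 $1=5 $2=11 $3=65522 $4=6 $5=0 $6=13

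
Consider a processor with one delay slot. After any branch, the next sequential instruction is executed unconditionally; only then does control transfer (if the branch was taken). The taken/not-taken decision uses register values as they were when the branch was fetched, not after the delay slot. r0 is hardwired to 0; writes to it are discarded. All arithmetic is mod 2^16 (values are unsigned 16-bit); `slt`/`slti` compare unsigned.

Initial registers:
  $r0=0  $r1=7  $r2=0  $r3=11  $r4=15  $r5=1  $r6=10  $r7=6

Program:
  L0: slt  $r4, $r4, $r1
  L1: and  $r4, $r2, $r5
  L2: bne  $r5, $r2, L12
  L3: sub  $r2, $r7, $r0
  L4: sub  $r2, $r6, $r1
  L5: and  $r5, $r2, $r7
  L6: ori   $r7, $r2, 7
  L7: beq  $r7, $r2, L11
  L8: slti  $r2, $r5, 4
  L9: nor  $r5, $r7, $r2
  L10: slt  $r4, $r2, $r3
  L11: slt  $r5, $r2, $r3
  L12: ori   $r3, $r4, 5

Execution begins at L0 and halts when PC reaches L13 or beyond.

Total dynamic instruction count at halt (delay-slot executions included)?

5

PC=0  slt  $r4, $r4, $r1     | $r0=0 $r1=7 $r2=0 $r3=11 $r4=0 $r5=1 $r6=10 $r7=6
PC=1  and  $r4, $r2, $r5     | $r0=0 $r1=7 $r2=0 $r3=11 $r4=0 $r5=1 $r6=10 $r7=6
PC=2  bne  $r5, $r2, L12     | $r0=0 $r1=7 $r2=0 $r3=11 $r4=0 $r5=1 $r6=10 $r7=6  [TAKEN]
PC=3  sub  $r2, $r7, $r0     | $r0=0 $r1=7 $r2=6 $r3=11 $r4=0 $r5=1 $r6=10 $r7=6
PC=12 ori   $r3, $r4, 5      | $r0=0 $r1=7 $r2=6 $r3=5 $r4=0 $r5=1 $r6=10 $r7=6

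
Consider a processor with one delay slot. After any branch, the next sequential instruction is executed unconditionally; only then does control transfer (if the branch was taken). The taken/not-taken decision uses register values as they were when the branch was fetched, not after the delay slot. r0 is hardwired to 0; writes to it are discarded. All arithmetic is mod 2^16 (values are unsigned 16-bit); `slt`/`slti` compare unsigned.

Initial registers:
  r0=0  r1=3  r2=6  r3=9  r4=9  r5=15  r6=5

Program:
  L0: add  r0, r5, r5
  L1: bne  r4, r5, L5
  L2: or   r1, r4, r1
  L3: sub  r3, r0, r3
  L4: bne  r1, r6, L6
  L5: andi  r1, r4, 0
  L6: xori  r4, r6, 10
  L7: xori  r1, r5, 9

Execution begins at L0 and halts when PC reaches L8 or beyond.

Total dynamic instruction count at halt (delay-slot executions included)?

6

PC=0  add  r0, r5, r5        | r0=0 r1=3 r2=6 r3=9 r4=9 r5=15 r6=5
PC=1  bne  r4, r5, L5        | r0=0 r1=3 r2=6 r3=9 r4=9 r5=15 r6=5  [TAKEN]
PC=2  or   r1, r4, r1        | r0=0 r1=11 r2=6 r3=9 r4=9 r5=15 r6=5
PC=5  andi  r1, r4, 0        | r0=0 r1=0 r2=6 r3=9 r4=9 r5=15 r6=5
PC=6  xori  r4, r6, 10       | r0=0 r1=0 r2=6 r3=9 r4=15 r5=15 r6=5
PC=7  xori  r1, r5, 9        | r0=0 r1=6 r2=6 r3=9 r4=15 r5=15 r6=5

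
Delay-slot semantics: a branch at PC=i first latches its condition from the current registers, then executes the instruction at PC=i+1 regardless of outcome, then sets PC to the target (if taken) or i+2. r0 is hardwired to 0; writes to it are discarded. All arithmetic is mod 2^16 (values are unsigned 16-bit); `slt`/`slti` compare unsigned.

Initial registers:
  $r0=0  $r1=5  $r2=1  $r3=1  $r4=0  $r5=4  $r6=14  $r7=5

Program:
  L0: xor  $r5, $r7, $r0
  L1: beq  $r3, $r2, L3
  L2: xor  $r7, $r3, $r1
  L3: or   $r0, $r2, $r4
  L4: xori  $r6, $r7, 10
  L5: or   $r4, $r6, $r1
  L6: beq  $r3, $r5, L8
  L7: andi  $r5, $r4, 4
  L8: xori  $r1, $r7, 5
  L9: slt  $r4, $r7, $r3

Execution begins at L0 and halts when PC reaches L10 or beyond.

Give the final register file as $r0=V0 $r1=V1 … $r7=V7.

[0] xor  $r5, $r7, $r0  →  {$r0:0, $r1:5, $r2:1, $r3:1, $r4:0, $r5:5, $r6:14, $r7:5}
[1] beq  $r3, $r2, L3  →  {$r0:0, $r1:5, $r2:1, $r3:1, $r4:0, $r5:5, $r6:14, $r7:5}  ⟨branch taken⟩
[2] xor  $r7, $r3, $r1  →  {$r0:0, $r1:5, $r2:1, $r3:1, $r4:0, $r5:5, $r6:14, $r7:4}
[3] or   $r0, $r2, $r4  →  {$r0:0, $r1:5, $r2:1, $r3:1, $r4:0, $r5:5, $r6:14, $r7:4}
[4] xori  $r6, $r7, 10  →  {$r0:0, $r1:5, $r2:1, $r3:1, $r4:0, $r5:5, $r6:14, $r7:4}
[5] or   $r4, $r6, $r1  →  {$r0:0, $r1:5, $r2:1, $r3:1, $r4:15, $r5:5, $r6:14, $r7:4}
[6] beq  $r3, $r5, L8  →  {$r0:0, $r1:5, $r2:1, $r3:1, $r4:15, $r5:5, $r6:14, $r7:4}  ⟨branch fallthrough⟩
[7] andi  $r5, $r4, 4  →  {$r0:0, $r1:5, $r2:1, $r3:1, $r4:15, $r5:4, $r6:14, $r7:4}
[8] xori  $r1, $r7, 5  →  {$r0:0, $r1:1, $r2:1, $r3:1, $r4:15, $r5:4, $r6:14, $r7:4}
[9] slt  $r4, $r7, $r3  →  {$r0:0, $r1:1, $r2:1, $r3:1, $r4:0, $r5:4, $r6:14, $r7:4}

$r0=0 $r1=1 $r2=1 $r3=1 $r4=0 $r5=4 $r6=14 $r7=4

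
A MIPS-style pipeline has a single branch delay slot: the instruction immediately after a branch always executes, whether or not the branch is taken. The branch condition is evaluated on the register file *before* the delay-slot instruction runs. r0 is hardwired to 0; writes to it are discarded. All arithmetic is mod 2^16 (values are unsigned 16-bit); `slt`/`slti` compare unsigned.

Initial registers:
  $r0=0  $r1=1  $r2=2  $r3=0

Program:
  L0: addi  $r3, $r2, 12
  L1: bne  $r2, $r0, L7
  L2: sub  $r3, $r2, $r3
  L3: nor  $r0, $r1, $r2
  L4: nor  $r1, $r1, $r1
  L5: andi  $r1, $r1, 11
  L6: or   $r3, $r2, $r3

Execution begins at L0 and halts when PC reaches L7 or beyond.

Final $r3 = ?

65524

PC=0  addi  $r3, $r2, 12     | $r0=0 $r1=1 $r2=2 $r3=14
PC=1  bne  $r2, $r0, L7      | $r0=0 $r1=1 $r2=2 $r3=14  [TAKEN]
PC=2  sub  $r3, $r2, $r3     | $r0=0 $r1=1 $r2=2 $r3=65524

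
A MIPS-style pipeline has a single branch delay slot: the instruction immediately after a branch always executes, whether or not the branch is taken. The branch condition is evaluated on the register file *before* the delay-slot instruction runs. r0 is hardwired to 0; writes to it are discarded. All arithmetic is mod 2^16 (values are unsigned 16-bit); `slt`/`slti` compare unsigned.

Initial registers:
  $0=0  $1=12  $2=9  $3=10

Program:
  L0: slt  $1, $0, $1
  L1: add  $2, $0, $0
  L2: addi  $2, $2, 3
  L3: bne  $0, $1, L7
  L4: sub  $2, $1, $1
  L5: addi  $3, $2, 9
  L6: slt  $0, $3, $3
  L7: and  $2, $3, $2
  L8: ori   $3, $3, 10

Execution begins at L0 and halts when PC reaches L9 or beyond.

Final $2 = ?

0

#0 slt  $1, $0, $1 ; 0/1/9/10
#1 add  $2, $0, $0 ; 0/1/0/10
#2 addi  $2, $2, 3 ; 0/1/3/10
#3 bne  $0, $1, L7 ; 0/1/3/10 ; →target
#4 sub  $2, $1, $1 ; 0/1/0/10
#7 and  $2, $3, $2 ; 0/1/0/10
#8 ori   $3, $3, 10 ; 0/1/0/10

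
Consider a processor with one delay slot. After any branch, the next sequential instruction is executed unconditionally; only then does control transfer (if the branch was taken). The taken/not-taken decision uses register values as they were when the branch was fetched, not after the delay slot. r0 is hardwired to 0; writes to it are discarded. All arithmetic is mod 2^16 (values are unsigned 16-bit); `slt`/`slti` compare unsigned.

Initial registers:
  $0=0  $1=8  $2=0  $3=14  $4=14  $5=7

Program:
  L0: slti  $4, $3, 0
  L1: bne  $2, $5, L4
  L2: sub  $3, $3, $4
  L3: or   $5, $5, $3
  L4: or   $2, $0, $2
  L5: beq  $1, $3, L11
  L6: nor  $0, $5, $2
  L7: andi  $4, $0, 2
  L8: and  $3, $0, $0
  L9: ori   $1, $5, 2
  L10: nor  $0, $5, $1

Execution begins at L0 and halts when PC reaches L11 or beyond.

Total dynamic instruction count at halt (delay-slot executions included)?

10

  step pc=0: slti  $4, $3, 0  regs=(0,8,0,14,0,7)
  step pc=1: bne  $2, $5, L4  cond=T  regs=(0,8,0,14,0,7)
  step pc=2: sub  $3, $3, $4  regs=(0,8,0,14,0,7)
  step pc=4: or   $2, $0, $2  regs=(0,8,0,14,0,7)
  step pc=5: beq  $1, $3, L11  cond=F  regs=(0,8,0,14,0,7)
  step pc=6: nor  $0, $5, $2  regs=(0,8,0,14,0,7)
  step pc=7: andi  $4, $0, 2  regs=(0,8,0,14,0,7)
  step pc=8: and  $3, $0, $0  regs=(0,8,0,0,0,7)
  step pc=9: ori   $1, $5, 2  regs=(0,7,0,0,0,7)
  step pc=10: nor  $0, $5, $1  regs=(0,7,0,0,0,7)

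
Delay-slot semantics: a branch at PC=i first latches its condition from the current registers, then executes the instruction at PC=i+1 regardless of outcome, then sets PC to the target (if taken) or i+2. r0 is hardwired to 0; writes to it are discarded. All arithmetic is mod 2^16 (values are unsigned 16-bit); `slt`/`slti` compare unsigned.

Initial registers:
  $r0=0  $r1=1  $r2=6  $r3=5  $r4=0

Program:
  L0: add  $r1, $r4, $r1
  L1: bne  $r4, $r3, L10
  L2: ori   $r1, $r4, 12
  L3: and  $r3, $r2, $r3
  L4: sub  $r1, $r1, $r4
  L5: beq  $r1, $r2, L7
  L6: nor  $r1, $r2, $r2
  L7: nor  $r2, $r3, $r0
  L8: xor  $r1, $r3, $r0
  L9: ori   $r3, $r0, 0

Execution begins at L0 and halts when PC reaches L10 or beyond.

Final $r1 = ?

12

  step pc=0: add  $r1, $r4, $r1  regs=(0,1,6,5,0)
  step pc=1: bne  $r4, $r3, L10  cond=T  regs=(0,1,6,5,0)
  step pc=2: ori   $r1, $r4, 12  regs=(0,12,6,5,0)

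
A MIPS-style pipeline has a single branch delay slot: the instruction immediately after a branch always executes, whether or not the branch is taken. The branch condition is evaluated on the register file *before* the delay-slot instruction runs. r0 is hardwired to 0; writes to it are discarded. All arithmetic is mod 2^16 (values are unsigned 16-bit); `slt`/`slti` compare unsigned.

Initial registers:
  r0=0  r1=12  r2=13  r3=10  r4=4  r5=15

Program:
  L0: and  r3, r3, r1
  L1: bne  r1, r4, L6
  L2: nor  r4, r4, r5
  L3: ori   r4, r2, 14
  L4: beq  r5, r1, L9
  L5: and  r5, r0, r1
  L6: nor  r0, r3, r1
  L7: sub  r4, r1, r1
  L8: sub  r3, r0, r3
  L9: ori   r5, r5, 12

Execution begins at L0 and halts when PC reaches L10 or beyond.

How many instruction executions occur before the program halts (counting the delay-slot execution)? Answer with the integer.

  step pc=0: and  r3, r3, r1  regs=(0,12,13,8,4,15)
  step pc=1: bne  r1, r4, L6  cond=T  regs=(0,12,13,8,4,15)
  step pc=2: nor  r4, r4, r5  regs=(0,12,13,8,65520,15)
  step pc=6: nor  r0, r3, r1  regs=(0,12,13,8,65520,15)
  step pc=7: sub  r4, r1, r1  regs=(0,12,13,8,0,15)
  step pc=8: sub  r3, r0, r3  regs=(0,12,13,65528,0,15)
  step pc=9: ori   r5, r5, 12  regs=(0,12,13,65528,0,15)

7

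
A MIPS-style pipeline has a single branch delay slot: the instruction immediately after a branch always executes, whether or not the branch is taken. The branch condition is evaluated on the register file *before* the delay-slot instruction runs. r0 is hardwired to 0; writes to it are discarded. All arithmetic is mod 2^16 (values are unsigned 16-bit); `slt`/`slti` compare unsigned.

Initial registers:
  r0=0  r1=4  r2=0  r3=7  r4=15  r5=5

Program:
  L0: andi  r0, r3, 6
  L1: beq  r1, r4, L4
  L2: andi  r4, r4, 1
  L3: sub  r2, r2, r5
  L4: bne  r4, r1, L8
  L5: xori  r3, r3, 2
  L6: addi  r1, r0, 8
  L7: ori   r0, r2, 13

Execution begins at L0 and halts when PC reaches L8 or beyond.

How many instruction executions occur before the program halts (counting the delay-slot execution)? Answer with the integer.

6

  step pc=0: andi  r0, r3, 6  regs=(0,4,0,7,15,5)
  step pc=1: beq  r1, r4, L4  cond=F  regs=(0,4,0,7,15,5)
  step pc=2: andi  r4, r4, 1  regs=(0,4,0,7,1,5)
  step pc=3: sub  r2, r2, r5  regs=(0,4,65531,7,1,5)
  step pc=4: bne  r4, r1, L8  cond=T  regs=(0,4,65531,7,1,5)
  step pc=5: xori  r3, r3, 2  regs=(0,4,65531,5,1,5)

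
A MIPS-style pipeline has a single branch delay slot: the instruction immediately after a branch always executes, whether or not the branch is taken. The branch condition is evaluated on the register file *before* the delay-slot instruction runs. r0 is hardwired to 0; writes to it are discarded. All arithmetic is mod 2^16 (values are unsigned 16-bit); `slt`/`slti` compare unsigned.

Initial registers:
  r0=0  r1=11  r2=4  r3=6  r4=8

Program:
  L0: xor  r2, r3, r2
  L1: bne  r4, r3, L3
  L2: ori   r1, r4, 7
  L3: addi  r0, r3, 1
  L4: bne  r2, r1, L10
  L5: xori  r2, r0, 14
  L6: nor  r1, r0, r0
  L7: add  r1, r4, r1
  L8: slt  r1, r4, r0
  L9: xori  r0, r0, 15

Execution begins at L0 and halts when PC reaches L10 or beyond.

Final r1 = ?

15

PC=0  xor  r2, r3, r2        | r0=0 r1=11 r2=2 r3=6 r4=8
PC=1  bne  r4, r3, L3        | r0=0 r1=11 r2=2 r3=6 r4=8  [TAKEN]
PC=2  ori   r1, r4, 7        | r0=0 r1=15 r2=2 r3=6 r4=8
PC=3  addi  r0, r3, 1        | r0=0 r1=15 r2=2 r3=6 r4=8
PC=4  bne  r2, r1, L10       | r0=0 r1=15 r2=2 r3=6 r4=8  [TAKEN]
PC=5  xori  r2, r0, 14       | r0=0 r1=15 r2=14 r3=6 r4=8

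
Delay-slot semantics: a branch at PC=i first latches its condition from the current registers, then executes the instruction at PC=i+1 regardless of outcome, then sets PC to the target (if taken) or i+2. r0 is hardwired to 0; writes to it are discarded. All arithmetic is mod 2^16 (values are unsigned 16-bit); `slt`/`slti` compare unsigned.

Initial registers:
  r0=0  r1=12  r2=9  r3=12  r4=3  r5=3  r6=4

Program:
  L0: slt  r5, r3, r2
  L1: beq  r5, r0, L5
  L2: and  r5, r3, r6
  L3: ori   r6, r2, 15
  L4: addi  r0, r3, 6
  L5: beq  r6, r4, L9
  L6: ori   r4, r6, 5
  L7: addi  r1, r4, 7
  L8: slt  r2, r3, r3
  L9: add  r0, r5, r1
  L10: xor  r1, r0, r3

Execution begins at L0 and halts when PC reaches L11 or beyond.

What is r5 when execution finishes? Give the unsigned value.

#0 slt  r5, r3, r2 ; 0/12/9/12/3/0/4
#1 beq  r5, r0, L5 ; 0/12/9/12/3/0/4 ; →target
#2 and  r5, r3, r6 ; 0/12/9/12/3/4/4
#5 beq  r6, r4, L9 ; 0/12/9/12/3/4/4 ; →fallthru
#6 ori   r4, r6, 5 ; 0/12/9/12/5/4/4
#7 addi  r1, r4, 7 ; 0/12/9/12/5/4/4
#8 slt  r2, r3, r3 ; 0/12/0/12/5/4/4
#9 add  r0, r5, r1 ; 0/12/0/12/5/4/4
#10 xor  r1, r0, r3 ; 0/12/0/12/5/4/4

4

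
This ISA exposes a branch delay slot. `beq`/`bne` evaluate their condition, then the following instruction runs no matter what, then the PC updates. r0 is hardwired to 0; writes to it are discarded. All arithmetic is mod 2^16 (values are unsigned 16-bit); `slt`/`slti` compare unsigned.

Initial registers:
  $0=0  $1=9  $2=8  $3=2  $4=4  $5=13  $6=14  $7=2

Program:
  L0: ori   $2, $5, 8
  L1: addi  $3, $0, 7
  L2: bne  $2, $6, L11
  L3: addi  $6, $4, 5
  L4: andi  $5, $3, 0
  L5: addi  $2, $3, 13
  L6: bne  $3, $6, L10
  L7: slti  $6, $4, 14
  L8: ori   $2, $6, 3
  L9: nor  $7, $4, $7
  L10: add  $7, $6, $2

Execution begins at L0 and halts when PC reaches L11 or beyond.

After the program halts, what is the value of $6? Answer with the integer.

9

[0] ori   $2, $5, 8  →  {$0:0, $1:9, $2:13, $3:2, $4:4, $5:13, $6:14, $7:2}
[1] addi  $3, $0, 7  →  {$0:0, $1:9, $2:13, $3:7, $4:4, $5:13, $6:14, $7:2}
[2] bne  $2, $6, L11  →  {$0:0, $1:9, $2:13, $3:7, $4:4, $5:13, $6:14, $7:2}  ⟨branch taken⟩
[3] addi  $6, $4, 5  →  {$0:0, $1:9, $2:13, $3:7, $4:4, $5:13, $6:9, $7:2}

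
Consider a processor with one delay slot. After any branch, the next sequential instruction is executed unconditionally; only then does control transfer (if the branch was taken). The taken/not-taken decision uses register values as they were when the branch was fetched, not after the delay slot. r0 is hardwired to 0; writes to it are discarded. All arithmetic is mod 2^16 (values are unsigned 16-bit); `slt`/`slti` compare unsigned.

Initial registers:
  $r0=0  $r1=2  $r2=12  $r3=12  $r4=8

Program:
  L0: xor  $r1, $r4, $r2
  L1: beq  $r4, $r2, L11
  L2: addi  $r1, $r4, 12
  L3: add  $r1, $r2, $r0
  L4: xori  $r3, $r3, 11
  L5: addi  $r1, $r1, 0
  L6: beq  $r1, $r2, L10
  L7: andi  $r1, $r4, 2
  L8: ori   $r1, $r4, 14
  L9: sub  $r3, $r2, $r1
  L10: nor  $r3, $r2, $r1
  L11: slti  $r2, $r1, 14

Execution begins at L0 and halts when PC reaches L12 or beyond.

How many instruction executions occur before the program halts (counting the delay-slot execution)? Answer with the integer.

10

[0] xor  $r1, $r4, $r2  →  {$r0:0, $r1:4, $r2:12, $r3:12, $r4:8}
[1] beq  $r4, $r2, L11  →  {$r0:0, $r1:4, $r2:12, $r3:12, $r4:8}  ⟨branch fallthrough⟩
[2] addi  $r1, $r4, 12  →  {$r0:0, $r1:20, $r2:12, $r3:12, $r4:8}
[3] add  $r1, $r2, $r0  →  {$r0:0, $r1:12, $r2:12, $r3:12, $r4:8}
[4] xori  $r3, $r3, 11  →  {$r0:0, $r1:12, $r2:12, $r3:7, $r4:8}
[5] addi  $r1, $r1, 0  →  {$r0:0, $r1:12, $r2:12, $r3:7, $r4:8}
[6] beq  $r1, $r2, L10  →  {$r0:0, $r1:12, $r2:12, $r3:7, $r4:8}  ⟨branch taken⟩
[7] andi  $r1, $r4, 2  →  {$r0:0, $r1:0, $r2:12, $r3:7, $r4:8}
[10] nor  $r3, $r2, $r1  →  {$r0:0, $r1:0, $r2:12, $r3:65523, $r4:8}
[11] slti  $r2, $r1, 14  →  {$r0:0, $r1:0, $r2:1, $r3:65523, $r4:8}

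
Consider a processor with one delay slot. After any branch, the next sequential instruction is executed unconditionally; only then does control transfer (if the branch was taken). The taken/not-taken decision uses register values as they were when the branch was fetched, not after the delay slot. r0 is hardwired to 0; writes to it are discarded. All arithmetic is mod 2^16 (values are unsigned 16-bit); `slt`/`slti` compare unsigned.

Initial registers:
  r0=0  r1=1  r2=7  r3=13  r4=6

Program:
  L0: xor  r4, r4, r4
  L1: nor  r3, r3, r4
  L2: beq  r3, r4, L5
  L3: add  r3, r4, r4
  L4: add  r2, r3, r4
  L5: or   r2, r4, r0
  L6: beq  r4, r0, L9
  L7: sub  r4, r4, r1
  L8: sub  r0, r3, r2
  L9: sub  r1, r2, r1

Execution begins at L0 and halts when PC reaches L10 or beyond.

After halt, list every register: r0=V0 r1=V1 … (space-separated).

[0] xor  r4, r4, r4  →  {r0:0, r1:1, r2:7, r3:13, r4:0}
[1] nor  r3, r3, r4  →  {r0:0, r1:1, r2:7, r3:65522, r4:0}
[2] beq  r3, r4, L5  →  {r0:0, r1:1, r2:7, r3:65522, r4:0}  ⟨branch fallthrough⟩
[3] add  r3, r4, r4  →  {r0:0, r1:1, r2:7, r3:0, r4:0}
[4] add  r2, r3, r4  →  {r0:0, r1:1, r2:0, r3:0, r4:0}
[5] or   r2, r4, r0  →  {r0:0, r1:1, r2:0, r3:0, r4:0}
[6] beq  r4, r0, L9  →  {r0:0, r1:1, r2:0, r3:0, r4:0}  ⟨branch taken⟩
[7] sub  r4, r4, r1  →  {r0:0, r1:1, r2:0, r3:0, r4:65535}
[9] sub  r1, r2, r1  →  {r0:0, r1:65535, r2:0, r3:0, r4:65535}

r0=0 r1=65535 r2=0 r3=0 r4=65535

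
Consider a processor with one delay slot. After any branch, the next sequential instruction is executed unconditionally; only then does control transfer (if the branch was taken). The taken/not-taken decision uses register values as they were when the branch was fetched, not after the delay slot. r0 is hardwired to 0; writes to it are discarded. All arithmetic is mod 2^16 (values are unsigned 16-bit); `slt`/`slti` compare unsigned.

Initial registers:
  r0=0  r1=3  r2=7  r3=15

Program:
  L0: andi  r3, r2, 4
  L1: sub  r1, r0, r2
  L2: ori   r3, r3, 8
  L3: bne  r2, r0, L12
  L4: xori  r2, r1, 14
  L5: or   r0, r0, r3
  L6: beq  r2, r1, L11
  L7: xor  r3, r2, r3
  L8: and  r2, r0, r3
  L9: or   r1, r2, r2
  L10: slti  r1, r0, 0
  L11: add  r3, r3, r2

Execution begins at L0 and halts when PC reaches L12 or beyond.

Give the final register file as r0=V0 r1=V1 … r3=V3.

PC=0  andi  r3, r2, 4        | r0=0 r1=3 r2=7 r3=4
PC=1  sub  r1, r0, r2        | r0=0 r1=65529 r2=7 r3=4
PC=2  ori   r3, r3, 8        | r0=0 r1=65529 r2=7 r3=12
PC=3  bne  r2, r0, L12       | r0=0 r1=65529 r2=7 r3=12  [TAKEN]
PC=4  xori  r2, r1, 14       | r0=0 r1=65529 r2=65527 r3=12

r0=0 r1=65529 r2=65527 r3=12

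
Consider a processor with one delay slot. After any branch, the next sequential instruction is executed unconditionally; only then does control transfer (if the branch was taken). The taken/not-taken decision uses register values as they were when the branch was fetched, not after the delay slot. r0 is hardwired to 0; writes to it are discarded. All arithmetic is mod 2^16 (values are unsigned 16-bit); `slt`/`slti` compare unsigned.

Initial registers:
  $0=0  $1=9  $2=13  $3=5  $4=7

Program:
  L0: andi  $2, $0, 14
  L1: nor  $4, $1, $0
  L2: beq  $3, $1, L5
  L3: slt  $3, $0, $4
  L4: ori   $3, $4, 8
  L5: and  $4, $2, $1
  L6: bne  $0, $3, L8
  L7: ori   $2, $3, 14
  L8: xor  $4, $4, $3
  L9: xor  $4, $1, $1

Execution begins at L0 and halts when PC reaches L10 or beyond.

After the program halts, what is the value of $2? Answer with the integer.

[0] andi  $2, $0, 14  →  {$0:0, $1:9, $2:0, $3:5, $4:7}
[1] nor  $4, $1, $0  →  {$0:0, $1:9, $2:0, $3:5, $4:65526}
[2] beq  $3, $1, L5  →  {$0:0, $1:9, $2:0, $3:5, $4:65526}  ⟨branch fallthrough⟩
[3] slt  $3, $0, $4  →  {$0:0, $1:9, $2:0, $3:1, $4:65526}
[4] ori   $3, $4, 8  →  {$0:0, $1:9, $2:0, $3:65534, $4:65526}
[5] and  $4, $2, $1  →  {$0:0, $1:9, $2:0, $3:65534, $4:0}
[6] bne  $0, $3, L8  →  {$0:0, $1:9, $2:0, $3:65534, $4:0}  ⟨branch taken⟩
[7] ori   $2, $3, 14  →  {$0:0, $1:9, $2:65534, $3:65534, $4:0}
[8] xor  $4, $4, $3  →  {$0:0, $1:9, $2:65534, $3:65534, $4:65534}
[9] xor  $4, $1, $1  →  {$0:0, $1:9, $2:65534, $3:65534, $4:0}

65534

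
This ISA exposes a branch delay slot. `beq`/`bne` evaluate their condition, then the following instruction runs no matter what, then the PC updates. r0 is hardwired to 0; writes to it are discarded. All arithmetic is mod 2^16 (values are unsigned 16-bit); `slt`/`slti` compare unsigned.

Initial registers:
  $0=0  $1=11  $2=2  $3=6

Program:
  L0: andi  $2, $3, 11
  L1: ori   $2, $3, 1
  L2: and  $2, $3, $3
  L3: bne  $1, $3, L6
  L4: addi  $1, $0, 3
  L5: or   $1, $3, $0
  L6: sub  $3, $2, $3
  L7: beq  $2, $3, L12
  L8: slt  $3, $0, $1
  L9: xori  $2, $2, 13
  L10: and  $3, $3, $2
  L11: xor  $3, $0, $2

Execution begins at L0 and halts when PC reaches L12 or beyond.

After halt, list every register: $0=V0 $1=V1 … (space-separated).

PC=0  andi  $2, $3, 11       | $0=0 $1=11 $2=2 $3=6
PC=1  ori   $2, $3, 1        | $0=0 $1=11 $2=7 $3=6
PC=2  and  $2, $3, $3        | $0=0 $1=11 $2=6 $3=6
PC=3  bne  $1, $3, L6        | $0=0 $1=11 $2=6 $3=6  [TAKEN]
PC=4  addi  $1, $0, 3        | $0=0 $1=3 $2=6 $3=6
PC=6  sub  $3, $2, $3        | $0=0 $1=3 $2=6 $3=0
PC=7  beq  $2, $3, L12       | $0=0 $1=3 $2=6 $3=0  [not taken]
PC=8  slt  $3, $0, $1        | $0=0 $1=3 $2=6 $3=1
PC=9  xori  $2, $2, 13       | $0=0 $1=3 $2=11 $3=1
PC=10 and  $3, $3, $2        | $0=0 $1=3 $2=11 $3=1
PC=11 xor  $3, $0, $2        | $0=0 $1=3 $2=11 $3=11

$0=0 $1=3 $2=11 $3=11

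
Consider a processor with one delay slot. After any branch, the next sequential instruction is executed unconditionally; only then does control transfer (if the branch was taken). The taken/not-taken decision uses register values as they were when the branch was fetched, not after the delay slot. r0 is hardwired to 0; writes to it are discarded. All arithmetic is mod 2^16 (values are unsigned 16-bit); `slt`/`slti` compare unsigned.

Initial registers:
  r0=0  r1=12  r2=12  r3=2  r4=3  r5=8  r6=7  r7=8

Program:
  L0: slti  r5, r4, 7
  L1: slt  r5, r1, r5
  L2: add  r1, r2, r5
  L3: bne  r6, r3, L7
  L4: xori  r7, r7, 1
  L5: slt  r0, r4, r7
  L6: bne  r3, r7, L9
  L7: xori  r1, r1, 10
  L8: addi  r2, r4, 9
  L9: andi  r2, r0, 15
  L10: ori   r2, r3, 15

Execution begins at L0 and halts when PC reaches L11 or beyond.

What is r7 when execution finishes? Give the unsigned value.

[0] slti  r5, r4, 7  →  {r0:0, r1:12, r2:12, r3:2, r4:3, r5:1, r6:7, r7:8}
[1] slt  r5, r1, r5  →  {r0:0, r1:12, r2:12, r3:2, r4:3, r5:0, r6:7, r7:8}
[2] add  r1, r2, r5  →  {r0:0, r1:12, r2:12, r3:2, r4:3, r5:0, r6:7, r7:8}
[3] bne  r6, r3, L7  →  {r0:0, r1:12, r2:12, r3:2, r4:3, r5:0, r6:7, r7:8}  ⟨branch taken⟩
[4] xori  r7, r7, 1  →  {r0:0, r1:12, r2:12, r3:2, r4:3, r5:0, r6:7, r7:9}
[7] xori  r1, r1, 10  →  {r0:0, r1:6, r2:12, r3:2, r4:3, r5:0, r6:7, r7:9}
[8] addi  r2, r4, 9  →  {r0:0, r1:6, r2:12, r3:2, r4:3, r5:0, r6:7, r7:9}
[9] andi  r2, r0, 15  →  {r0:0, r1:6, r2:0, r3:2, r4:3, r5:0, r6:7, r7:9}
[10] ori   r2, r3, 15  →  {r0:0, r1:6, r2:15, r3:2, r4:3, r5:0, r6:7, r7:9}

9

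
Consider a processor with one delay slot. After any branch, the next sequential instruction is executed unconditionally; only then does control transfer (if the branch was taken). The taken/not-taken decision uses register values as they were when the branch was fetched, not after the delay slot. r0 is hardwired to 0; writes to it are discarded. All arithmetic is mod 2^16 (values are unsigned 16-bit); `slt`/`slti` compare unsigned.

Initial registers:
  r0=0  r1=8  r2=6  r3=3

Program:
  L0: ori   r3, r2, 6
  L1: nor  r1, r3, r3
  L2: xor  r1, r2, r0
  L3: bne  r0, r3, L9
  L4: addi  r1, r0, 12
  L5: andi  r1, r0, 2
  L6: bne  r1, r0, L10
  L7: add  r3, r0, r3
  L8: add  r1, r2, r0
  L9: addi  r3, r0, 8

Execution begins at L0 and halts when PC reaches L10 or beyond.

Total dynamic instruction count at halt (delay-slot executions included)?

6

  step pc=0: ori   r3, r2, 6  regs=(0,8,6,6)
  step pc=1: nor  r1, r3, r3  regs=(0,65529,6,6)
  step pc=2: xor  r1, r2, r0  regs=(0,6,6,6)
  step pc=3: bne  r0, r3, L9  cond=T  regs=(0,6,6,6)
  step pc=4: addi  r1, r0, 12  regs=(0,12,6,6)
  step pc=9: addi  r3, r0, 8  regs=(0,12,6,8)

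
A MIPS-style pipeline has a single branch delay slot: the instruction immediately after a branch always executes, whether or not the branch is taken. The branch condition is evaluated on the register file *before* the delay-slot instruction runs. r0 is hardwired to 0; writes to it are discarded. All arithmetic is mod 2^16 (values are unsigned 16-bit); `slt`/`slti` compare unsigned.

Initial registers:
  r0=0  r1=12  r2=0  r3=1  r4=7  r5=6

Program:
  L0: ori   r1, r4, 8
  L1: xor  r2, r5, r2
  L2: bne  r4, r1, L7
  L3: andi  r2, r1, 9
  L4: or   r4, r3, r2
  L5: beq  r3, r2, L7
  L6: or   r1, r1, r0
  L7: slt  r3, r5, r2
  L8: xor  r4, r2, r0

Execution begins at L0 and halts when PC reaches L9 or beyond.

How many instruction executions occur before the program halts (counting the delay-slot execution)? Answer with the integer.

6

[0] ori   r1, r4, 8  →  {r0:0, r1:15, r2:0, r3:1, r4:7, r5:6}
[1] xor  r2, r5, r2  →  {r0:0, r1:15, r2:6, r3:1, r4:7, r5:6}
[2] bne  r4, r1, L7  →  {r0:0, r1:15, r2:6, r3:1, r4:7, r5:6}  ⟨branch taken⟩
[3] andi  r2, r1, 9  →  {r0:0, r1:15, r2:9, r3:1, r4:7, r5:6}
[7] slt  r3, r5, r2  →  {r0:0, r1:15, r2:9, r3:1, r4:7, r5:6}
[8] xor  r4, r2, r0  →  {r0:0, r1:15, r2:9, r3:1, r4:9, r5:6}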